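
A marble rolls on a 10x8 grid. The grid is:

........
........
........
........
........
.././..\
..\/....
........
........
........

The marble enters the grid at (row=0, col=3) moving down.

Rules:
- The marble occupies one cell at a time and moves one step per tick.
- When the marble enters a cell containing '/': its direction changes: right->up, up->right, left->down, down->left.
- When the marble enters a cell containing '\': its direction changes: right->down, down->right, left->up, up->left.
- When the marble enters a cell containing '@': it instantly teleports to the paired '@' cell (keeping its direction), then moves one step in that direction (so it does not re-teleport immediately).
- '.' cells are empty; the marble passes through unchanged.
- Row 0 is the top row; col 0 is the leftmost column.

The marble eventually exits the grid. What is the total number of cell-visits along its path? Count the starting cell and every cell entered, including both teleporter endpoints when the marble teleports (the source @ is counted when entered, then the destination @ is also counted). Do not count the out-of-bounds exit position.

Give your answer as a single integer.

Answer: 16

Derivation:
Step 1: enter (0,3), '.' pass, move down to (1,3)
Step 2: enter (1,3), '.' pass, move down to (2,3)
Step 3: enter (2,3), '.' pass, move down to (3,3)
Step 4: enter (3,3), '.' pass, move down to (4,3)
Step 5: enter (4,3), '.' pass, move down to (5,3)
Step 6: enter (5,3), '.' pass, move down to (6,3)
Step 7: enter (6,3), '/' deflects down->left, move left to (6,2)
Step 8: enter (6,2), '\' deflects left->up, move up to (5,2)
Step 9: enter (5,2), '/' deflects up->right, move right to (5,3)
Step 10: enter (5,3), '.' pass, move right to (5,4)
Step 11: enter (5,4), '/' deflects right->up, move up to (4,4)
Step 12: enter (4,4), '.' pass, move up to (3,4)
Step 13: enter (3,4), '.' pass, move up to (2,4)
Step 14: enter (2,4), '.' pass, move up to (1,4)
Step 15: enter (1,4), '.' pass, move up to (0,4)
Step 16: enter (0,4), '.' pass, move up to (-1,4)
Step 17: at (-1,4) — EXIT via top edge, pos 4
Path length (cell visits): 16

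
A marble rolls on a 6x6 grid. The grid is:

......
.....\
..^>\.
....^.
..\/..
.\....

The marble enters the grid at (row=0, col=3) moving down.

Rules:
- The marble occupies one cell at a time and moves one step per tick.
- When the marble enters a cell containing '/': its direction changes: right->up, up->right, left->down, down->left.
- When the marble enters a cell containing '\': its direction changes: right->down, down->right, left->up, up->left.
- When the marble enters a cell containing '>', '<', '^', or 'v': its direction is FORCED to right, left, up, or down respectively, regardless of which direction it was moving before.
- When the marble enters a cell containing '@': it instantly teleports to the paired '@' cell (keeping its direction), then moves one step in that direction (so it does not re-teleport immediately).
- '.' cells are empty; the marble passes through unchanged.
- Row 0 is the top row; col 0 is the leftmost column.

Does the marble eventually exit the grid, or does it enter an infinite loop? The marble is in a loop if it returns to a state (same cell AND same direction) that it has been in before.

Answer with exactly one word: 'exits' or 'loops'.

Step 1: enter (0,3), '.' pass, move down to (1,3)
Step 2: enter (1,3), '.' pass, move down to (2,3)
Step 3: enter (2,3), '>' forces down->right, move right to (2,4)
Step 4: enter (2,4), '\' deflects right->down, move down to (3,4)
Step 5: enter (3,4), '^' forces down->up, move up to (2,4)
Step 6: enter (2,4), '\' deflects up->left, move left to (2,3)
Step 7: enter (2,3), '>' forces left->right, move right to (2,4)
Step 8: at (2,4) dir=right — LOOP DETECTED (seen before)

Answer: loops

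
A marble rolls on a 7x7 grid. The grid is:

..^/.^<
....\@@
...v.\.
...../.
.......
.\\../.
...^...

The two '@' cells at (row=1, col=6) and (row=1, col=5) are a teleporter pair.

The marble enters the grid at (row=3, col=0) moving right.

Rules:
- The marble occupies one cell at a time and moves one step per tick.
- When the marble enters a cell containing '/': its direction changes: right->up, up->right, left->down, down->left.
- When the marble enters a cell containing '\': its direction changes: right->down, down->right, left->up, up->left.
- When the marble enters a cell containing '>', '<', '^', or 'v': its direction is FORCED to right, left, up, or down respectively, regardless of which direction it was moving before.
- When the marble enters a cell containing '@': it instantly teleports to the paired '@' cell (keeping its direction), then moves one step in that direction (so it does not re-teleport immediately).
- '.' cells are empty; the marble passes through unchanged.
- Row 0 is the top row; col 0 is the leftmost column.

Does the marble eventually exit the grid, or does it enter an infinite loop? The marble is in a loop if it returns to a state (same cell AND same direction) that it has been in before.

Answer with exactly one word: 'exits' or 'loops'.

Answer: loops

Derivation:
Step 1: enter (3,0), '.' pass, move right to (3,1)
Step 2: enter (3,1), '.' pass, move right to (3,2)
Step 3: enter (3,2), '.' pass, move right to (3,3)
Step 4: enter (3,3), '.' pass, move right to (3,4)
Step 5: enter (3,4), '.' pass, move right to (3,5)
Step 6: enter (3,5), '/' deflects right->up, move up to (2,5)
Step 7: enter (2,5), '\' deflects up->left, move left to (2,4)
Step 8: enter (2,4), '.' pass, move left to (2,3)
Step 9: enter (2,3), 'v' forces left->down, move down to (3,3)
Step 10: enter (3,3), '.' pass, move down to (4,3)
Step 11: enter (4,3), '.' pass, move down to (5,3)
Step 12: enter (5,3), '.' pass, move down to (6,3)
Step 13: enter (6,3), '^' forces down->up, move up to (5,3)
Step 14: enter (5,3), '.' pass, move up to (4,3)
Step 15: enter (4,3), '.' pass, move up to (3,3)
Step 16: enter (3,3), '.' pass, move up to (2,3)
Step 17: enter (2,3), 'v' forces up->down, move down to (3,3)
Step 18: at (3,3) dir=down — LOOP DETECTED (seen before)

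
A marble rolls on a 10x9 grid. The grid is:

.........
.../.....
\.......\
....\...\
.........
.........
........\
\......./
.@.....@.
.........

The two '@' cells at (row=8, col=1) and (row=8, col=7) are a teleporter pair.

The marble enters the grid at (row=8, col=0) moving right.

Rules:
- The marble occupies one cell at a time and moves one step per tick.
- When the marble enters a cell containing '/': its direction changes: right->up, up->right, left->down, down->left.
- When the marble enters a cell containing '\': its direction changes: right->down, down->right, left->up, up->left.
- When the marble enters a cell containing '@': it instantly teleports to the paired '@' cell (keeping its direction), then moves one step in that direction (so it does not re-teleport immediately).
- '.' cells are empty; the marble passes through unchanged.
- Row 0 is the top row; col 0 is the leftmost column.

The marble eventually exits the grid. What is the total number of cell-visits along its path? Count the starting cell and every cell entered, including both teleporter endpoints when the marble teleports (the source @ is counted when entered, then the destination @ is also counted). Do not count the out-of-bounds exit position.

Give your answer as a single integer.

Answer: 4

Derivation:
Step 1: enter (8,0), '.' pass, move right to (8,1)
Step 2: enter (8,1), '@' teleport (8,1)->(8,7), also enter (8,7), move right to (8,8)
Step 3: enter (8,8), '.' pass, move right to (8,9)
Step 4: at (8,9) — EXIT via right edge, pos 8
Path length (cell visits): 4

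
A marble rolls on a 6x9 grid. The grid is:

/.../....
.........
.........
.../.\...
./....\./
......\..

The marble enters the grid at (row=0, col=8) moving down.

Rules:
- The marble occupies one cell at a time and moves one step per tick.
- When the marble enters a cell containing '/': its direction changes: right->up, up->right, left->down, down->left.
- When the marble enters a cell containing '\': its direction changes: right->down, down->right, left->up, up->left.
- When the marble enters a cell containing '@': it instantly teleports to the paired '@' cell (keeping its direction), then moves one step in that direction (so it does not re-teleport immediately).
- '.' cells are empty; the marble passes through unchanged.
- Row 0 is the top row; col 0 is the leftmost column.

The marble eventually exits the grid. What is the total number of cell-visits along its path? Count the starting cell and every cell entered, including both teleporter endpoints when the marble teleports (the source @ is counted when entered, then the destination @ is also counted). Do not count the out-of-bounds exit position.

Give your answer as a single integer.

Step 1: enter (0,8), '.' pass, move down to (1,8)
Step 2: enter (1,8), '.' pass, move down to (2,8)
Step 3: enter (2,8), '.' pass, move down to (3,8)
Step 4: enter (3,8), '.' pass, move down to (4,8)
Step 5: enter (4,8), '/' deflects down->left, move left to (4,7)
Step 6: enter (4,7), '.' pass, move left to (4,6)
Step 7: enter (4,6), '\' deflects left->up, move up to (3,6)
Step 8: enter (3,6), '.' pass, move up to (2,6)
Step 9: enter (2,6), '.' pass, move up to (1,6)
Step 10: enter (1,6), '.' pass, move up to (0,6)
Step 11: enter (0,6), '.' pass, move up to (-1,6)
Step 12: at (-1,6) — EXIT via top edge, pos 6
Path length (cell visits): 11

Answer: 11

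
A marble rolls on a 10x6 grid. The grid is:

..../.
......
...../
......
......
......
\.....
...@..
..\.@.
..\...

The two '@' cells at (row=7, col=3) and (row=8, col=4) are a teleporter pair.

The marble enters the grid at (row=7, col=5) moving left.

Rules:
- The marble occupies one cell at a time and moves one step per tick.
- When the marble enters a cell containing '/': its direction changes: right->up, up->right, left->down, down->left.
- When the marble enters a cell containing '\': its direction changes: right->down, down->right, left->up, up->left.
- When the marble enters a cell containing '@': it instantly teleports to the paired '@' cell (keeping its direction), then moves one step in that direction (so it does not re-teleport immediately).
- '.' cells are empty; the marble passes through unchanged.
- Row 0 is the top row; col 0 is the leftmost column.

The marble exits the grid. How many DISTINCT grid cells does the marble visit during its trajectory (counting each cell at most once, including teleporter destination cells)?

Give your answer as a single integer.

Step 1: enter (7,5), '.' pass, move left to (7,4)
Step 2: enter (7,4), '.' pass, move left to (7,3)
Step 3: enter (7,3), '@' teleport (7,3)->(8,4), also enter (8,4), move left to (8,3)
Step 4: enter (8,3), '.' pass, move left to (8,2)
Step 5: enter (8,2), '\' deflects left->up, move up to (7,2)
Step 6: enter (7,2), '.' pass, move up to (6,2)
Step 7: enter (6,2), '.' pass, move up to (5,2)
Step 8: enter (5,2), '.' pass, move up to (4,2)
Step 9: enter (4,2), '.' pass, move up to (3,2)
Step 10: enter (3,2), '.' pass, move up to (2,2)
Step 11: enter (2,2), '.' pass, move up to (1,2)
Step 12: enter (1,2), '.' pass, move up to (0,2)
Step 13: enter (0,2), '.' pass, move up to (-1,2)
Step 14: at (-1,2) — EXIT via top edge, pos 2
Distinct cells visited: 14 (path length 14)

Answer: 14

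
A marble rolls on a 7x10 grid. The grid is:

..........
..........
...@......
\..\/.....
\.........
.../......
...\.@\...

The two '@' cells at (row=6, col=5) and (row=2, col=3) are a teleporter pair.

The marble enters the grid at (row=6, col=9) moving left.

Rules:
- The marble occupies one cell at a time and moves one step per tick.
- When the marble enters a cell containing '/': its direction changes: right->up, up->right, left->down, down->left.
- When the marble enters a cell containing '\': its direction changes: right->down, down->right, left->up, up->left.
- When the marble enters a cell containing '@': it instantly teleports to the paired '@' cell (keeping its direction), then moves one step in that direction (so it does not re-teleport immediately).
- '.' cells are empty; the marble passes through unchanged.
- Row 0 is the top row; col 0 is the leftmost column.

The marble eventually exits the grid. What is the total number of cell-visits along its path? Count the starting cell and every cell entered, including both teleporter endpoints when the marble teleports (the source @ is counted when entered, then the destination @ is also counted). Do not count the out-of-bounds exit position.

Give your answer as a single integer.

Answer: 10

Derivation:
Step 1: enter (6,9), '.' pass, move left to (6,8)
Step 2: enter (6,8), '.' pass, move left to (6,7)
Step 3: enter (6,7), '.' pass, move left to (6,6)
Step 4: enter (6,6), '\' deflects left->up, move up to (5,6)
Step 5: enter (5,6), '.' pass, move up to (4,6)
Step 6: enter (4,6), '.' pass, move up to (3,6)
Step 7: enter (3,6), '.' pass, move up to (2,6)
Step 8: enter (2,6), '.' pass, move up to (1,6)
Step 9: enter (1,6), '.' pass, move up to (0,6)
Step 10: enter (0,6), '.' pass, move up to (-1,6)
Step 11: at (-1,6) — EXIT via top edge, pos 6
Path length (cell visits): 10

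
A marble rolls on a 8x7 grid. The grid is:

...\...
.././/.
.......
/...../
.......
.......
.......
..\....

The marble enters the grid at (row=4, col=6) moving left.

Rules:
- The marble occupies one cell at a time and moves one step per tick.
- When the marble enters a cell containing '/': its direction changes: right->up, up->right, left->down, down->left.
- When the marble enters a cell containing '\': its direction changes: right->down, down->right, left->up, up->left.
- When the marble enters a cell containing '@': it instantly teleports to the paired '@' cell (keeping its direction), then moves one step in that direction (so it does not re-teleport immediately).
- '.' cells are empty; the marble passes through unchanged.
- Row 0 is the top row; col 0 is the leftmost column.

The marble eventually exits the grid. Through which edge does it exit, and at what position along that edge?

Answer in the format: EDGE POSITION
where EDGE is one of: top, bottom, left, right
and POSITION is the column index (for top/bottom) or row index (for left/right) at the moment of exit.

Step 1: enter (4,6), '.' pass, move left to (4,5)
Step 2: enter (4,5), '.' pass, move left to (4,4)
Step 3: enter (4,4), '.' pass, move left to (4,3)
Step 4: enter (4,3), '.' pass, move left to (4,2)
Step 5: enter (4,2), '.' pass, move left to (4,1)
Step 6: enter (4,1), '.' pass, move left to (4,0)
Step 7: enter (4,0), '.' pass, move left to (4,-1)
Step 8: at (4,-1) — EXIT via left edge, pos 4

Answer: left 4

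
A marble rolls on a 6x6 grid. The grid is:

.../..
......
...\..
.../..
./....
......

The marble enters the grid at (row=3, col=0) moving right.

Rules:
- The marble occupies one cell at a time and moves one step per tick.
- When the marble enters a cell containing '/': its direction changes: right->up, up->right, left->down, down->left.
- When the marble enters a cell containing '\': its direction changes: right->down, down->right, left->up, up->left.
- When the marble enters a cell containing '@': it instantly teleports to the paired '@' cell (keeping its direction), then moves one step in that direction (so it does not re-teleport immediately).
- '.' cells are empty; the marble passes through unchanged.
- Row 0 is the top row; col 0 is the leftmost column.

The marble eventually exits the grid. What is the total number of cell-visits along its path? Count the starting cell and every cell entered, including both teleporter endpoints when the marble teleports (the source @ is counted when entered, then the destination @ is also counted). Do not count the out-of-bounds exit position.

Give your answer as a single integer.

Answer: 8

Derivation:
Step 1: enter (3,0), '.' pass, move right to (3,1)
Step 2: enter (3,1), '.' pass, move right to (3,2)
Step 3: enter (3,2), '.' pass, move right to (3,3)
Step 4: enter (3,3), '/' deflects right->up, move up to (2,3)
Step 5: enter (2,3), '\' deflects up->left, move left to (2,2)
Step 6: enter (2,2), '.' pass, move left to (2,1)
Step 7: enter (2,1), '.' pass, move left to (2,0)
Step 8: enter (2,0), '.' pass, move left to (2,-1)
Step 9: at (2,-1) — EXIT via left edge, pos 2
Path length (cell visits): 8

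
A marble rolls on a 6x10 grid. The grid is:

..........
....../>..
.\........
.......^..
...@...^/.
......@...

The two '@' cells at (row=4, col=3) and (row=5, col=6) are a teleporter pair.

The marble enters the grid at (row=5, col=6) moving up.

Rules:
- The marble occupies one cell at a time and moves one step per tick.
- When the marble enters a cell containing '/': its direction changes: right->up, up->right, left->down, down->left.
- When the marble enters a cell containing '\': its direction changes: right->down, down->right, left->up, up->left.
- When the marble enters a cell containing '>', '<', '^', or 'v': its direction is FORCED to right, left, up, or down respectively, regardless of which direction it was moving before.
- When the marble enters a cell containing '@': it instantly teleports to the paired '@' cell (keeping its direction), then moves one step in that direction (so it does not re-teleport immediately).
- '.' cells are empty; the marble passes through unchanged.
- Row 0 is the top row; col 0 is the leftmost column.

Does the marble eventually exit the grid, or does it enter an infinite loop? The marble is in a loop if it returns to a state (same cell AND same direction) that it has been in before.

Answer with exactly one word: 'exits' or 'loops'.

Step 1: enter (5,6), '@' teleport (5,6)->(4,3), also enter (4,3), move up to (3,3)
Step 2: enter (3,3), '.' pass, move up to (2,3)
Step 3: enter (2,3), '.' pass, move up to (1,3)
Step 4: enter (1,3), '.' pass, move up to (0,3)
Step 5: enter (0,3), '.' pass, move up to (-1,3)
Step 6: at (-1,3) — EXIT via top edge, pos 3

Answer: exits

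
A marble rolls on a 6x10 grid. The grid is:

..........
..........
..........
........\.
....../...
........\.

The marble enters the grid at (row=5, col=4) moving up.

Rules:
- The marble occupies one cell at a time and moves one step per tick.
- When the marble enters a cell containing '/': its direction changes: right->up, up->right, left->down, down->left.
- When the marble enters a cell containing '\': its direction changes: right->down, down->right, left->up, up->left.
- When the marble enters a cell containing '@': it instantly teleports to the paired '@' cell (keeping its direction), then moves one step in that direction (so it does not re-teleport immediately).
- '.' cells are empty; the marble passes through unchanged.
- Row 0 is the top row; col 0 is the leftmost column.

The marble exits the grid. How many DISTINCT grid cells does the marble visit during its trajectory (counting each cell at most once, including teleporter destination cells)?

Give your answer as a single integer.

Answer: 6

Derivation:
Step 1: enter (5,4), '.' pass, move up to (4,4)
Step 2: enter (4,4), '.' pass, move up to (3,4)
Step 3: enter (3,4), '.' pass, move up to (2,4)
Step 4: enter (2,4), '.' pass, move up to (1,4)
Step 5: enter (1,4), '.' pass, move up to (0,4)
Step 6: enter (0,4), '.' pass, move up to (-1,4)
Step 7: at (-1,4) — EXIT via top edge, pos 4
Distinct cells visited: 6 (path length 6)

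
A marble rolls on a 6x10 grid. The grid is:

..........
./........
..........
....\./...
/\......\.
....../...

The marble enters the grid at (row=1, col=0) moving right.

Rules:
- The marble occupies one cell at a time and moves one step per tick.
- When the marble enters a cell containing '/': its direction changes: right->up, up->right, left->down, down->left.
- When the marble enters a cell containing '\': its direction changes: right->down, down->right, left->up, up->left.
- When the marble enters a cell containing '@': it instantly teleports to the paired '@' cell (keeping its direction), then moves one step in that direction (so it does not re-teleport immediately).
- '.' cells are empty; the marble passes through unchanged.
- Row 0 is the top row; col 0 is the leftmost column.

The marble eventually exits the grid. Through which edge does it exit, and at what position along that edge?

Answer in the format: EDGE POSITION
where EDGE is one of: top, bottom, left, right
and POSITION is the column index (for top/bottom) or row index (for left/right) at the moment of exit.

Answer: top 1

Derivation:
Step 1: enter (1,0), '.' pass, move right to (1,1)
Step 2: enter (1,1), '/' deflects right->up, move up to (0,1)
Step 3: enter (0,1), '.' pass, move up to (-1,1)
Step 4: at (-1,1) — EXIT via top edge, pos 1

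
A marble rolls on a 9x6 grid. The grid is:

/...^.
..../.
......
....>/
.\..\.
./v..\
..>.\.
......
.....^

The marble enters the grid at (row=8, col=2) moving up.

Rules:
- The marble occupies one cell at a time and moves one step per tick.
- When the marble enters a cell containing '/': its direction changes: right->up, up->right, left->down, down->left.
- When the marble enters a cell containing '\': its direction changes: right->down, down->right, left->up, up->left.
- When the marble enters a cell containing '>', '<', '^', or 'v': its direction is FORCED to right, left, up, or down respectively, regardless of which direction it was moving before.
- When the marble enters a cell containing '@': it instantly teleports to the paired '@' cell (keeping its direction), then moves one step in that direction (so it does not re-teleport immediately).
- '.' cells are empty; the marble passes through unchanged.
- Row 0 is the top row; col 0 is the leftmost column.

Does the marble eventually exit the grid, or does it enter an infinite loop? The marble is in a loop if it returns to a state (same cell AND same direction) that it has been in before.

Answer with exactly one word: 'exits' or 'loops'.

Answer: exits

Derivation:
Step 1: enter (8,2), '.' pass, move up to (7,2)
Step 2: enter (7,2), '.' pass, move up to (6,2)
Step 3: enter (6,2), '>' forces up->right, move right to (6,3)
Step 4: enter (6,3), '.' pass, move right to (6,4)
Step 5: enter (6,4), '\' deflects right->down, move down to (7,4)
Step 6: enter (7,4), '.' pass, move down to (8,4)
Step 7: enter (8,4), '.' pass, move down to (9,4)
Step 8: at (9,4) — EXIT via bottom edge, pos 4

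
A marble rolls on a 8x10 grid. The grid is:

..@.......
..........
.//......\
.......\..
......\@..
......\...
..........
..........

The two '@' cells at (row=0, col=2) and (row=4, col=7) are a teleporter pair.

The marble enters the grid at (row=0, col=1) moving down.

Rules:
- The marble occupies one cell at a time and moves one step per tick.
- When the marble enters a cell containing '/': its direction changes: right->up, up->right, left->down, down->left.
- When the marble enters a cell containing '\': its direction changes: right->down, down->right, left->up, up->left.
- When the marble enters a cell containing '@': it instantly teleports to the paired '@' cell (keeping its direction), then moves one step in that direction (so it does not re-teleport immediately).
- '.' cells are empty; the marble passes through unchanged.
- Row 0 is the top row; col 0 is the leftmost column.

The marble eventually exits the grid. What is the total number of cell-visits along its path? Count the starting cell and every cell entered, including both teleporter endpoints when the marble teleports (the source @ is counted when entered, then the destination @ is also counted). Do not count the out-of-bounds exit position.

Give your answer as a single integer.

Step 1: enter (0,1), '.' pass, move down to (1,1)
Step 2: enter (1,1), '.' pass, move down to (2,1)
Step 3: enter (2,1), '/' deflects down->left, move left to (2,0)
Step 4: enter (2,0), '.' pass, move left to (2,-1)
Step 5: at (2,-1) — EXIT via left edge, pos 2
Path length (cell visits): 4

Answer: 4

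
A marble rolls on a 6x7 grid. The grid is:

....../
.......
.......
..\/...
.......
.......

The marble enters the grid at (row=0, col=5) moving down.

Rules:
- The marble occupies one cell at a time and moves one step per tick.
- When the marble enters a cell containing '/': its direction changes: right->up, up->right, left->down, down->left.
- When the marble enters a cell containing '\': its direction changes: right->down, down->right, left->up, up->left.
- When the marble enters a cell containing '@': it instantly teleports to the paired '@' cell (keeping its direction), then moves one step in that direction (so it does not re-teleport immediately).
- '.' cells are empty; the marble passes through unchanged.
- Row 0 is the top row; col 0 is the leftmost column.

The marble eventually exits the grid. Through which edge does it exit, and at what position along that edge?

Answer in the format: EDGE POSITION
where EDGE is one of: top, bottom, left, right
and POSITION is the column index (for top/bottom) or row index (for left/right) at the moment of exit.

Answer: bottom 5

Derivation:
Step 1: enter (0,5), '.' pass, move down to (1,5)
Step 2: enter (1,5), '.' pass, move down to (2,5)
Step 3: enter (2,5), '.' pass, move down to (3,5)
Step 4: enter (3,5), '.' pass, move down to (4,5)
Step 5: enter (4,5), '.' pass, move down to (5,5)
Step 6: enter (5,5), '.' pass, move down to (6,5)
Step 7: at (6,5) — EXIT via bottom edge, pos 5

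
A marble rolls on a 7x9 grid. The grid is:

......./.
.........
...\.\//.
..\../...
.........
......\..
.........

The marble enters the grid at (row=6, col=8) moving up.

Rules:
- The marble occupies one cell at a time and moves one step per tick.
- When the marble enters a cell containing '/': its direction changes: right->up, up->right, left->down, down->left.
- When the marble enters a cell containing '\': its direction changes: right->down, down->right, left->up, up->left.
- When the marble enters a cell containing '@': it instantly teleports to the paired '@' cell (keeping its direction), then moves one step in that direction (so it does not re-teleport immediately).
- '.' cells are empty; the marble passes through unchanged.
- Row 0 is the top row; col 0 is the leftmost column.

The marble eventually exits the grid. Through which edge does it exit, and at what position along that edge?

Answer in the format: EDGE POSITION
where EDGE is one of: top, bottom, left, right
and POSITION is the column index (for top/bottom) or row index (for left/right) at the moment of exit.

Step 1: enter (6,8), '.' pass, move up to (5,8)
Step 2: enter (5,8), '.' pass, move up to (4,8)
Step 3: enter (4,8), '.' pass, move up to (3,8)
Step 4: enter (3,8), '.' pass, move up to (2,8)
Step 5: enter (2,8), '.' pass, move up to (1,8)
Step 6: enter (1,8), '.' pass, move up to (0,8)
Step 7: enter (0,8), '.' pass, move up to (-1,8)
Step 8: at (-1,8) — EXIT via top edge, pos 8

Answer: top 8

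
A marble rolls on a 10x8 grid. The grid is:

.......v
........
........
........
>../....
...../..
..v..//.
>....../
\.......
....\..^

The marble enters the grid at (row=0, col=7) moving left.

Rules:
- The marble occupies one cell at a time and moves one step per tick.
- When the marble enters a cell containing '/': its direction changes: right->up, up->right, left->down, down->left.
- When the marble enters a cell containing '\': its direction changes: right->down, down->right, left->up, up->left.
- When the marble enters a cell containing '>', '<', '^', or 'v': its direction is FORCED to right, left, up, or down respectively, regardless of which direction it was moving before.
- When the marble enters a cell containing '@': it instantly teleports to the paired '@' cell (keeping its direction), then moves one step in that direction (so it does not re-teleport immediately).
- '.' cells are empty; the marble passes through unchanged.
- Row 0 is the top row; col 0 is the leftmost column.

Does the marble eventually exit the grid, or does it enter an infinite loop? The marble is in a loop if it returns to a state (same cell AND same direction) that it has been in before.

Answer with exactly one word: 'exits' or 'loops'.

Answer: loops

Derivation:
Step 1: enter (0,7), 'v' forces left->down, move down to (1,7)
Step 2: enter (1,7), '.' pass, move down to (2,7)
Step 3: enter (2,7), '.' pass, move down to (3,7)
Step 4: enter (3,7), '.' pass, move down to (4,7)
Step 5: enter (4,7), '.' pass, move down to (5,7)
Step 6: enter (5,7), '.' pass, move down to (6,7)
Step 7: enter (6,7), '.' pass, move down to (7,7)
Step 8: enter (7,7), '/' deflects down->left, move left to (7,6)
Step 9: enter (7,6), '.' pass, move left to (7,5)
Step 10: enter (7,5), '.' pass, move left to (7,4)
Step 11: enter (7,4), '.' pass, move left to (7,3)
Step 12: enter (7,3), '.' pass, move left to (7,2)
Step 13: enter (7,2), '.' pass, move left to (7,1)
Step 14: enter (7,1), '.' pass, move left to (7,0)
Step 15: enter (7,0), '>' forces left->right, move right to (7,1)
Step 16: enter (7,1), '.' pass, move right to (7,2)
Step 17: enter (7,2), '.' pass, move right to (7,3)
Step 18: enter (7,3), '.' pass, move right to (7,4)
Step 19: enter (7,4), '.' pass, move right to (7,5)
Step 20: enter (7,5), '.' pass, move right to (7,6)
Step 21: enter (7,6), '.' pass, move right to (7,7)
Step 22: enter (7,7), '/' deflects right->up, move up to (6,7)
Step 23: enter (6,7), '.' pass, move up to (5,7)
Step 24: enter (5,7), '.' pass, move up to (4,7)
Step 25: enter (4,7), '.' pass, move up to (3,7)
Step 26: enter (3,7), '.' pass, move up to (2,7)
Step 27: enter (2,7), '.' pass, move up to (1,7)
Step 28: enter (1,7), '.' pass, move up to (0,7)
Step 29: enter (0,7), 'v' forces up->down, move down to (1,7)
Step 30: at (1,7) dir=down — LOOP DETECTED (seen before)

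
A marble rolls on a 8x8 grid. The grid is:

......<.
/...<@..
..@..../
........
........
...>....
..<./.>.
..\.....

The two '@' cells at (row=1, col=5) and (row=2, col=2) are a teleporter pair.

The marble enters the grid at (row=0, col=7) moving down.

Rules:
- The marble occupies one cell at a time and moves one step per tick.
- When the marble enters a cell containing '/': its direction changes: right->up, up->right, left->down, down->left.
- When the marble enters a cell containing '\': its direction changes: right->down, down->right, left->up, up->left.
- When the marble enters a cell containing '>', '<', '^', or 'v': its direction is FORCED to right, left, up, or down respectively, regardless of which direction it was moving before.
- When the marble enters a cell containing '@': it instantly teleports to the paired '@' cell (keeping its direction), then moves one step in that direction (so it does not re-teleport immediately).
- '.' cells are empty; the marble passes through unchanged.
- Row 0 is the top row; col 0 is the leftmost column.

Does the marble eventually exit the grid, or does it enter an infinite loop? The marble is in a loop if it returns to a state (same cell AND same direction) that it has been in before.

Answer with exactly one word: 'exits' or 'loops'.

Step 1: enter (0,7), '.' pass, move down to (1,7)
Step 2: enter (1,7), '.' pass, move down to (2,7)
Step 3: enter (2,7), '/' deflects down->left, move left to (2,6)
Step 4: enter (2,6), '.' pass, move left to (2,5)
Step 5: enter (2,5), '.' pass, move left to (2,4)
Step 6: enter (2,4), '.' pass, move left to (2,3)
Step 7: enter (2,3), '.' pass, move left to (2,2)
Step 8: enter (2,2), '@' teleport (2,2)->(1,5), also enter (1,5), move left to (1,4)
Step 9: enter (1,4), '<' forces left->left, move left to (1,3)
Step 10: enter (1,3), '.' pass, move left to (1,2)
Step 11: enter (1,2), '.' pass, move left to (1,1)
Step 12: enter (1,1), '.' pass, move left to (1,0)
Step 13: enter (1,0), '/' deflects left->down, move down to (2,0)
Step 14: enter (2,0), '.' pass, move down to (3,0)
Step 15: enter (3,0), '.' pass, move down to (4,0)
Step 16: enter (4,0), '.' pass, move down to (5,0)
Step 17: enter (5,0), '.' pass, move down to (6,0)
Step 18: enter (6,0), '.' pass, move down to (7,0)
Step 19: enter (7,0), '.' pass, move down to (8,0)
Step 20: at (8,0) — EXIT via bottom edge, pos 0

Answer: exits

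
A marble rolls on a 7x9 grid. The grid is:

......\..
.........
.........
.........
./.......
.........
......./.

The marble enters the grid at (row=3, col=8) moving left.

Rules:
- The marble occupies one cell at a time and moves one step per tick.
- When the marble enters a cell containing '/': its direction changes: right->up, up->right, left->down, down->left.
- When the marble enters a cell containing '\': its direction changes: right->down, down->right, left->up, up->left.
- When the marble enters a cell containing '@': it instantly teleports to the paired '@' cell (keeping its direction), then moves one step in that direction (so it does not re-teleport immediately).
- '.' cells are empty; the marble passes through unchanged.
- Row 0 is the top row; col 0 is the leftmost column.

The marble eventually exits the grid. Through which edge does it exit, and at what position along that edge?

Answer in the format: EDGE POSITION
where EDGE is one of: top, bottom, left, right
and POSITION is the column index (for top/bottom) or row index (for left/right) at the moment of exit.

Answer: left 3

Derivation:
Step 1: enter (3,8), '.' pass, move left to (3,7)
Step 2: enter (3,7), '.' pass, move left to (3,6)
Step 3: enter (3,6), '.' pass, move left to (3,5)
Step 4: enter (3,5), '.' pass, move left to (3,4)
Step 5: enter (3,4), '.' pass, move left to (3,3)
Step 6: enter (3,3), '.' pass, move left to (3,2)
Step 7: enter (3,2), '.' pass, move left to (3,1)
Step 8: enter (3,1), '.' pass, move left to (3,0)
Step 9: enter (3,0), '.' pass, move left to (3,-1)
Step 10: at (3,-1) — EXIT via left edge, pos 3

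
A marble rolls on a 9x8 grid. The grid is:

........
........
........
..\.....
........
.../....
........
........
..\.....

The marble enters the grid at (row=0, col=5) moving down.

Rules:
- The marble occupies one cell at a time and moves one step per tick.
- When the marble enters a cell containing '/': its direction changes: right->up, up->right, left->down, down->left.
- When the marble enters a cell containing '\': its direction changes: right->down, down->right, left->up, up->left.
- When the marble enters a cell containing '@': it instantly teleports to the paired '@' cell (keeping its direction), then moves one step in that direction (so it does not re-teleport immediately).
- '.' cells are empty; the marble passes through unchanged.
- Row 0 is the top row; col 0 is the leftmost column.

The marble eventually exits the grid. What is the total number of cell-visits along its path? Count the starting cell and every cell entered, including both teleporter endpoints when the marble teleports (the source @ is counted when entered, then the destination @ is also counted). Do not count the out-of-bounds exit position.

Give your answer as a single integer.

Step 1: enter (0,5), '.' pass, move down to (1,5)
Step 2: enter (1,5), '.' pass, move down to (2,5)
Step 3: enter (2,5), '.' pass, move down to (3,5)
Step 4: enter (3,5), '.' pass, move down to (4,5)
Step 5: enter (4,5), '.' pass, move down to (5,5)
Step 6: enter (5,5), '.' pass, move down to (6,5)
Step 7: enter (6,5), '.' pass, move down to (7,5)
Step 8: enter (7,5), '.' pass, move down to (8,5)
Step 9: enter (8,5), '.' pass, move down to (9,5)
Step 10: at (9,5) — EXIT via bottom edge, pos 5
Path length (cell visits): 9

Answer: 9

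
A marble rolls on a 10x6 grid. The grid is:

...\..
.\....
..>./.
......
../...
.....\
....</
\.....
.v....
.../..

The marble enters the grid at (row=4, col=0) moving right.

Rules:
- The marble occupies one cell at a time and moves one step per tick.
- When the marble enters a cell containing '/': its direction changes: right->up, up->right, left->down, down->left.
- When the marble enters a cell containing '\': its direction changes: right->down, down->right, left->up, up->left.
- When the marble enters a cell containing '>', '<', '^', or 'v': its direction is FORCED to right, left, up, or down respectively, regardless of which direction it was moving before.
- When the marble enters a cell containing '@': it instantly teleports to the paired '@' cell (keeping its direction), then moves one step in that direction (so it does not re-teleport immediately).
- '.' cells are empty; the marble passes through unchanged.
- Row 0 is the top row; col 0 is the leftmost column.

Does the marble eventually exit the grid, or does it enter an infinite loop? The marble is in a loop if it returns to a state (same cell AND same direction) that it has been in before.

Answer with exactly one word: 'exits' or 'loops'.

Answer: exits

Derivation:
Step 1: enter (4,0), '.' pass, move right to (4,1)
Step 2: enter (4,1), '.' pass, move right to (4,2)
Step 3: enter (4,2), '/' deflects right->up, move up to (3,2)
Step 4: enter (3,2), '.' pass, move up to (2,2)
Step 5: enter (2,2), '>' forces up->right, move right to (2,3)
Step 6: enter (2,3), '.' pass, move right to (2,4)
Step 7: enter (2,4), '/' deflects right->up, move up to (1,4)
Step 8: enter (1,4), '.' pass, move up to (0,4)
Step 9: enter (0,4), '.' pass, move up to (-1,4)
Step 10: at (-1,4) — EXIT via top edge, pos 4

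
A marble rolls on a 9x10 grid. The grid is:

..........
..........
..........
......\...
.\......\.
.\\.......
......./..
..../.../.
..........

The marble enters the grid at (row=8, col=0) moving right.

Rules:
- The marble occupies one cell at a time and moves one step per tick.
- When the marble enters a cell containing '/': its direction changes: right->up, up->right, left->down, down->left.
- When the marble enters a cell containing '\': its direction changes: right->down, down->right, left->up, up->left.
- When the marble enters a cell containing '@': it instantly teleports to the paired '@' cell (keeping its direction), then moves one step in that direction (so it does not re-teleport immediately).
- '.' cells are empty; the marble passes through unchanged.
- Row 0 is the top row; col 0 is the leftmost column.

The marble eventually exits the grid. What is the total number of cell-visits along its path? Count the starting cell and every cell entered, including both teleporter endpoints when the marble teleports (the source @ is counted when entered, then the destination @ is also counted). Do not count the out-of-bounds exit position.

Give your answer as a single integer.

Step 1: enter (8,0), '.' pass, move right to (8,1)
Step 2: enter (8,1), '.' pass, move right to (8,2)
Step 3: enter (8,2), '.' pass, move right to (8,3)
Step 4: enter (8,3), '.' pass, move right to (8,4)
Step 5: enter (8,4), '.' pass, move right to (8,5)
Step 6: enter (8,5), '.' pass, move right to (8,6)
Step 7: enter (8,6), '.' pass, move right to (8,7)
Step 8: enter (8,7), '.' pass, move right to (8,8)
Step 9: enter (8,8), '.' pass, move right to (8,9)
Step 10: enter (8,9), '.' pass, move right to (8,10)
Step 11: at (8,10) — EXIT via right edge, pos 8
Path length (cell visits): 10

Answer: 10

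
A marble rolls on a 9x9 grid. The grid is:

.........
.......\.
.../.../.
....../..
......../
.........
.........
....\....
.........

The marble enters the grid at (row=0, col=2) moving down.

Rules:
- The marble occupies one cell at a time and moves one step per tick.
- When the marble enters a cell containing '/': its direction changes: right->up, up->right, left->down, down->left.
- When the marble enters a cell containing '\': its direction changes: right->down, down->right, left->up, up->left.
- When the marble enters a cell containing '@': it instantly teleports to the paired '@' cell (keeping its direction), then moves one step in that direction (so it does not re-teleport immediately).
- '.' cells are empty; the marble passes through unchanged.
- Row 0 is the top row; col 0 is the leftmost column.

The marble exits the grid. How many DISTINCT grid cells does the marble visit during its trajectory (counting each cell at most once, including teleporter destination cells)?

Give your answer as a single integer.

Step 1: enter (0,2), '.' pass, move down to (1,2)
Step 2: enter (1,2), '.' pass, move down to (2,2)
Step 3: enter (2,2), '.' pass, move down to (3,2)
Step 4: enter (3,2), '.' pass, move down to (4,2)
Step 5: enter (4,2), '.' pass, move down to (5,2)
Step 6: enter (5,2), '.' pass, move down to (6,2)
Step 7: enter (6,2), '.' pass, move down to (7,2)
Step 8: enter (7,2), '.' pass, move down to (8,2)
Step 9: enter (8,2), '.' pass, move down to (9,2)
Step 10: at (9,2) — EXIT via bottom edge, pos 2
Distinct cells visited: 9 (path length 9)

Answer: 9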